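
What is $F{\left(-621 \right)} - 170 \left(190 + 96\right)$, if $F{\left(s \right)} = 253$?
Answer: $-48367$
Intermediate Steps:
$F{\left(-621 \right)} - 170 \left(190 + 96\right) = 253 - 170 \left(190 + 96\right) = 253 - 170 \cdot 286 = 253 - 48620 = -48367$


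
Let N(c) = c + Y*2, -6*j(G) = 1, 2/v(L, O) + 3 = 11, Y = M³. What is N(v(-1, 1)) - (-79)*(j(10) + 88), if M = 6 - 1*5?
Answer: 83293/12 ≈ 6941.1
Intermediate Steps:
M = 1 (M = 6 - 5 = 1)
Y = 1 (Y = 1³ = 1)
v(L, O) = ¼ (v(L, O) = 2/(-3 + 11) = 2/8 = 2*(⅛) = ¼)
j(G) = -⅙ (j(G) = -⅙*1 = -⅙)
N(c) = 2 + c (N(c) = c + 1*2 = c + 2 = 2 + c)
N(v(-1, 1)) - (-79)*(j(10) + 88) = (2 + ¼) - (-79)*(-⅙ + 88) = 9/4 - (-79)*527/6 = 9/4 - 1*(-41633/6) = 9/4 + 41633/6 = 83293/12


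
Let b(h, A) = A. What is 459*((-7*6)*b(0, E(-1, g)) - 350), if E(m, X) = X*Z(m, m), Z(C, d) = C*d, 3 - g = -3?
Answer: -276318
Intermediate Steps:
g = 6 (g = 3 - 1*(-3) = 3 + 3 = 6)
E(m, X) = X*m² (E(m, X) = X*(m*m) = X*m²)
459*((-7*6)*b(0, E(-1, g)) - 350) = 459*((-7*6)*(6*(-1)²) - 350) = 459*(-252 - 350) = 459*(-602) = -276318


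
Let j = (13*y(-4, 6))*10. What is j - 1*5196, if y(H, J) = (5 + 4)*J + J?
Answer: 2604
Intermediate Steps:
y(H, J) = 10*J (y(H, J) = 9*J + J = 10*J)
j = 7800 (j = (13*(10*6))*10 = (13*60)*10 = 780*10 = 7800)
j - 1*5196 = 7800 - 1*5196 = 7800 - 5196 = 2604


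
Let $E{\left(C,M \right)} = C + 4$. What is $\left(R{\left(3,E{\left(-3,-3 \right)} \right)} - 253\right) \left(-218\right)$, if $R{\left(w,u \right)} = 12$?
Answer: $52538$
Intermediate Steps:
$E{\left(C,M \right)} = 4 + C$
$\left(R{\left(3,E{\left(-3,-3 \right)} \right)} - 253\right) \left(-218\right) = \left(12 - 253\right) \left(-218\right) = \left(-241\right) \left(-218\right) = 52538$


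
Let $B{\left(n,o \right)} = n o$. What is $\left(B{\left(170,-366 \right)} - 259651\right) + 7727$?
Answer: $-314144$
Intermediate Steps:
$\left(B{\left(170,-366 \right)} - 259651\right) + 7727 = \left(170 \left(-366\right) - 259651\right) + 7727 = \left(-62220 - 259651\right) + 7727 = -321871 + 7727 = -314144$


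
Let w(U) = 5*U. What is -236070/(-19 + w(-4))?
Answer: 78690/13 ≈ 6053.1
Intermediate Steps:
-236070/(-19 + w(-4)) = -236070/(-19 + 5*(-4)) = -236070/(-19 - 20) = -236070/(-39) = -236070*(-1/39) = 78690/13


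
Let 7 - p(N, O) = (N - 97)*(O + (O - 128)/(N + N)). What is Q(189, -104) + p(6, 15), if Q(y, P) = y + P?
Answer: 7201/12 ≈ 600.08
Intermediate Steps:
Q(y, P) = P + y
p(N, O) = 7 - (-97 + N)*(O + (-128 + O)/(2*N)) (p(N, O) = 7 - (N - 97)*(O + (O - 128)/(N + N)) = 7 - (-97 + N)*(O + (-128 + O)/((2*N))) = 7 - (-97 + N)*(O + (-128 + O)*(1/(2*N))) = 7 - (-97 + N)*(O + (-128 + O)/(2*N)))
Q(189, -104) + p(6, 15) = (-104 + 189) + (½)*(-12416 + 97*15 + 6*(142 + 193*15 - 2*6*15))/6 = 85 + (½)*(⅙)*(-12416 + 1455 + 6*(142 + 2895 - 180)) = 85 + (½)*(⅙)*(-12416 + 1455 + 6*2857) = 85 + (½)*(⅙)*(-12416 + 1455 + 17142) = 85 + (½)*(⅙)*6181 = 85 + 6181/12 = 7201/12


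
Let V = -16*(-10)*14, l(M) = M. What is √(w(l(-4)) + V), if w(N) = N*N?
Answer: 4*√141 ≈ 47.497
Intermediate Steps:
w(N) = N²
V = 2240 (V = 160*14 = 2240)
√(w(l(-4)) + V) = √((-4)² + 2240) = √(16 + 2240) = √2256 = 4*√141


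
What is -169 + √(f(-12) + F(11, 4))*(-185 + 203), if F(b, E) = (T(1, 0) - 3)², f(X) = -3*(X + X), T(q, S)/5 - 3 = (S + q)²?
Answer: 173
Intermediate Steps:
T(q, S) = 15 + 5*(S + q)²
f(X) = -6*X
F(b, E) = 289 (F(b, E) = ((15 + 5*(0 + 1)²) - 3)² = ((15 + 5*1²) - 3)² = ((15 + 5*1) - 3)² = ((15 + 5) - 3)² = (20 - 3)² = 17² = 289)
-169 + √(f(-12) + F(11, 4))*(-185 + 203) = -169 + √(-6*(-12) + 289)*(-185 + 203) = -169 + √(72 + 289)*18 = -169 + √361*18 = -169 + 19*18 = -169 + 342 = 173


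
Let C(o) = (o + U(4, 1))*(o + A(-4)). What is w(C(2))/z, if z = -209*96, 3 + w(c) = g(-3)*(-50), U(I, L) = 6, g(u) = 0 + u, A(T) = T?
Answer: -49/6688 ≈ -0.0073266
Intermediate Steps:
g(u) = u
C(o) = (-4 + o)*(6 + o) (C(o) = (o + 6)*(o - 4) = (6 + o)*(-4 + o) = (-4 + o)*(6 + o))
w(c) = 147 (w(c) = -3 - 3*(-50) = -3 + 150 = 147)
z = -20064
w(C(2))/z = 147/(-20064) = 147*(-1/20064) = -49/6688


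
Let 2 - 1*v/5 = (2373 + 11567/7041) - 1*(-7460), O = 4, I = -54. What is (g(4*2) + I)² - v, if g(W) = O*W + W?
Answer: 347538226/7041 ≈ 49359.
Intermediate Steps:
g(W) = 5*W (g(W) = 4*W + W = 5*W)
v = -346158190/7041 (v = 10 - 5*((2373 + 11567/7041) - 1*(-7460)) = 10 - 5*((2373 + 11567*(1/7041)) + 7460) = 10 - 5*((2373 + 11567/7041) + 7460) = 10 - 5*(16719860/7041 + 7460) = 10 - 5*69245720/7041 = 10 - 346228600/7041 = -346158190/7041 ≈ -49163.)
(g(4*2) + I)² - v = (5*(4*2) - 54)² - 1*(-346158190/7041) = (5*8 - 54)² + 346158190/7041 = (40 - 54)² + 346158190/7041 = (-14)² + 346158190/7041 = 196 + 346158190/7041 = 347538226/7041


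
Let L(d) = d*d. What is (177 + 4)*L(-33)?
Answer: 197109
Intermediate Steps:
L(d) = d²
(177 + 4)*L(-33) = (177 + 4)*(-33)² = 181*1089 = 197109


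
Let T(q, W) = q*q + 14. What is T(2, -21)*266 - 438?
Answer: 4350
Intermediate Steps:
T(q, W) = 14 + q² (T(q, W) = q² + 14 = 14 + q²)
T(2, -21)*266 - 438 = (14 + 2²)*266 - 438 = (14 + 4)*266 - 438 = 18*266 - 438 = 4788 - 438 = 4350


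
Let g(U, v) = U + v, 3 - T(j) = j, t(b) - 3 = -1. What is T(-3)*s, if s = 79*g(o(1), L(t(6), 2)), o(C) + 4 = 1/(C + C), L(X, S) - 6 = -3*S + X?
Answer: -711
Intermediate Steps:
t(b) = 2 (t(b) = 3 - 1 = 2)
L(X, S) = 6 + X - 3*S (L(X, S) = 6 + (-3*S + X) = 6 + (X - 3*S) = 6 + X - 3*S)
o(C) = -4 + 1/(2*C) (o(C) = -4 + 1/(C + C) = -4 + 1/(2*C))
T(j) = 3 - j
s = -237/2 (s = 79*((-4 + (½)/1) + (6 + 2 - 3*2)) = 79*((-4 + (½)*1) + (6 + 2 - 6)) = 79*((-4 + ½) + 2) = 79*(-7/2 + 2) = 79*(-3/2) = -237/2 ≈ -118.50)
T(-3)*s = (3 - 1*(-3))*(-237/2) = (3 + 3)*(-237/2) = 6*(-237/2) = -711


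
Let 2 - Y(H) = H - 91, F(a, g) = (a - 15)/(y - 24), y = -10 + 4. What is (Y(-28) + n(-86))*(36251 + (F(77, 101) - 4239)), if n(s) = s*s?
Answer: 3609280033/15 ≈ 2.4062e+8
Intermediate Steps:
y = -6
F(a, g) = ½ - a/30 (F(a, g) = (a - 15)/(-6 - 24) = (-15 + a)/(-30) = (-15 + a)*(-1/30) = ½ - a/30)
n(s) = s²
Y(H) = 93 - H (Y(H) = 2 - (H - 91) = 2 - (-91 + H) = 2 + (91 - H) = 93 - H)
(Y(-28) + n(-86))*(36251 + (F(77, 101) - 4239)) = ((93 - 1*(-28)) + (-86)²)*(36251 + ((½ - 1/30*77) - 4239)) = ((93 + 28) + 7396)*(36251 + ((½ - 77/30) - 4239)) = (121 + 7396)*(36251 + (-31/15 - 4239)) = 7517*(36251 - 63616/15) = 7517*(480149/15) = 3609280033/15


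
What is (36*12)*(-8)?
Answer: -3456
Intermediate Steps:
(36*12)*(-8) = 432*(-8) = -3456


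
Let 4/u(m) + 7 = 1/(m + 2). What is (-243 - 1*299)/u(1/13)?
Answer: 23848/27 ≈ 883.26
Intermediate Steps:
u(m) = 4/(-7 + 1/(2 + m)) (u(m) = 4/(-7 + 1/(m + 2)) = 4/(-7 + 1/(2 + m)))
(-243 - 1*299)/u(1/13) = (-243 - 1*299)/((4*(-2 - 1/13)/(13 + 7/13))) = (-243 - 299)/((4*(-2 - 1*1/13)/(13 + 7*(1/13)))) = -542*(13 + 7/13)/(4*(-2 - 1/13)) = -542/(4*(-27/13)/(176/13)) = -542/(4*(13/176)*(-27/13)) = -542/(-27/44) = -542*(-44/27) = 23848/27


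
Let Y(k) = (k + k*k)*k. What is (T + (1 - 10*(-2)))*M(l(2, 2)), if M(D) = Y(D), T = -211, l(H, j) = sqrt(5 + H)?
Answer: -1330 - 1330*sqrt(7) ≈ -4848.9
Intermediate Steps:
Y(k) = k*(k + k**2) (Y(k) = (k + k**2)*k = k*(k + k**2))
M(D) = D**2*(1 + D)
(T + (1 - 10*(-2)))*M(l(2, 2)) = (-211 + (1 - 10*(-2)))*((sqrt(5 + 2))**2*(1 + sqrt(5 + 2))) = (-211 + (1 + 20))*((sqrt(7))**2*(1 + sqrt(7))) = (-211 + 21)*(7*(1 + sqrt(7))) = -190*(7 + 7*sqrt(7)) = -1330 - 1330*sqrt(7)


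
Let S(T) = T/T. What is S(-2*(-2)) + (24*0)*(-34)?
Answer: 1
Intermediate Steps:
S(T) = 1
S(-2*(-2)) + (24*0)*(-34) = 1 + (24*0)*(-34) = 1 + 0*(-34) = 1 + 0 = 1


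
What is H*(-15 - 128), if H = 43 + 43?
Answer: -12298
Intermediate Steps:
H = 86
H*(-15 - 128) = 86*(-15 - 128) = 86*(-143) = -12298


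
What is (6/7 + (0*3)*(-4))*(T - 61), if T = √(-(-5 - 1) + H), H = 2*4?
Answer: -366/7 + 6*√14/7 ≈ -49.079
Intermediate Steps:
H = 8
T = √14 (T = √(-(-5 - 1) + 8) = √(-1*(-6) + 8) = √(6 + 8) = √14 ≈ 3.7417)
(6/7 + (0*3)*(-4))*(T - 61) = (6/7 + (0*3)*(-4))*(√14 - 61) = (6*(⅐) + 0*(-4))*(-61 + √14) = (6/7 + 0)*(-61 + √14) = 6*(-61 + √14)/7 = -366/7 + 6*√14/7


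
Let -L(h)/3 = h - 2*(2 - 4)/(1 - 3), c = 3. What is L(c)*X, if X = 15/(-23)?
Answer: 45/23 ≈ 1.9565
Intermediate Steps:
X = -15/23 (X = 15*(-1/23) = -15/23 ≈ -0.65217)
L(h) = 6 - 3*h (L(h) = -3*(h - 2*(2 - 4)/(1 - 3)) = -3*(h - (-4)/(-2)) = -3*(h - (-4)*(-1)/2) = -3*(h - 2*1) = -3*(h - 2) = -3*(-2 + h) = 6 - 3*h)
L(c)*X = (6 - 3*3)*(-15/23) = (6 - 9)*(-15/23) = -3*(-15/23) = 45/23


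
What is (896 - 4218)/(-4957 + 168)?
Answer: 3322/4789 ≈ 0.69367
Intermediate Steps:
(896 - 4218)/(-4957 + 168) = -3322/(-4789) = -3322*(-1/4789) = 3322/4789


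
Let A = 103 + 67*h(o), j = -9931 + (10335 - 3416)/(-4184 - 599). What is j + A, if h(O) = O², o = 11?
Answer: -8238462/4783 ≈ -1722.4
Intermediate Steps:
j = -47506892/4783 (j = -9931 + 6919/(-4783) = -9931 + 6919*(-1/4783) = -9931 - 6919/4783 = -47506892/4783 ≈ -9932.5)
A = 8210 (A = 103 + 67*11² = 103 + 67*121 = 103 + 8107 = 8210)
j + A = -47506892/4783 + 8210 = -8238462/4783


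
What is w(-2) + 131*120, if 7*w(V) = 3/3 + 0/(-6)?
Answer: 110041/7 ≈ 15720.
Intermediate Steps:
w(V) = ⅐ (w(V) = (3/3 + 0/(-6))/7 = (3*(⅓) + 0*(-⅙))/7 = (1 + 0)/7 = (⅐)*1 = ⅐)
w(-2) + 131*120 = ⅐ + 131*120 = ⅐ + 15720 = 110041/7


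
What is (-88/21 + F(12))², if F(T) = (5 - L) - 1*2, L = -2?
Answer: 289/441 ≈ 0.65533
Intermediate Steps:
F(T) = 5 (F(T) = (5 - 1*(-2)) - 1*2 = (5 + 2) - 2 = 7 - 2 = 5)
(-88/21 + F(12))² = (-88/21 + 5)² = (17/21)² = 289/441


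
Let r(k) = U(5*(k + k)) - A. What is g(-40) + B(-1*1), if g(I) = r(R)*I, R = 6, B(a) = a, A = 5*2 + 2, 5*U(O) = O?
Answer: -1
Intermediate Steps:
U(O) = O/5
A = 12 (A = 10 + 2 = 12)
r(k) = -12 + 2*k (r(k) = (5*(k + k))/5 - 1*12 = (5*(2*k))/5 - 12 = (10*k)/5 - 12 = 2*k - 12 = -12 + 2*k)
g(I) = 0 (g(I) = (-12 + 2*6)*I = (-12 + 12)*I = 0*I = 0)
g(-40) + B(-1*1) = 0 - 1*1 = 0 - 1 = -1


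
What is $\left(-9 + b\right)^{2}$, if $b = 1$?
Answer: $64$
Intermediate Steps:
$\left(-9 + b\right)^{2} = \left(-9 + 1\right)^{2} = \left(-8\right)^{2} = 64$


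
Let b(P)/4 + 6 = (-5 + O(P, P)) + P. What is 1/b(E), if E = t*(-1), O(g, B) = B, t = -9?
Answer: 1/28 ≈ 0.035714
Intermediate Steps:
E = 9 (E = -9*(-1) = 9)
b(P) = -44 + 8*P (b(P) = -24 + 4*((-5 + P) + P) = -24 + 4*(-5 + 2*P) = -24 + (-20 + 8*P) = -44 + 8*P)
1/b(E) = 1/(-44 + 8*9) = 1/(-44 + 72) = 1/28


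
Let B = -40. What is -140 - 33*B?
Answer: 1180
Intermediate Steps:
-140 - 33*B = -140 - 33*(-40) = -140 + 1320 = 1180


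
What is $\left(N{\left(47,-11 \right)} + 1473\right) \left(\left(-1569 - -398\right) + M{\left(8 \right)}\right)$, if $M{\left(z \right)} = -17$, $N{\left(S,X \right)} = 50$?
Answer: $-1809324$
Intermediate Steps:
$\left(N{\left(47,-11 \right)} + 1473\right) \left(\left(-1569 - -398\right) + M{\left(8 \right)}\right) = \left(50 + 1473\right) \left(\left(-1569 - -398\right) - 17\right) = 1523 \left(\left(-1569 + 398\right) - 17\right) = 1523 \left(-1171 - 17\right) = 1523 \left(-1188\right) = -1809324$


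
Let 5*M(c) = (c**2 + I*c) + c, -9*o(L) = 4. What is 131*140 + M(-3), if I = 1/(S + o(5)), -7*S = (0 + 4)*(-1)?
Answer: 733459/40 ≈ 18336.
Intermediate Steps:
o(L) = -4/9 (o(L) = -1/9*4 = -4/9)
S = 4/7 (S = -(0 + 4)*(-1)/7 = -4*(-1)/7 = -1/7*(-4) = 4/7 ≈ 0.57143)
I = 63/8 (I = 1/(4/7 - 4/9) = 1/(8/63) = 63/8 ≈ 7.8750)
M(c) = c**2/5 + 71*c/40 (M(c) = ((c**2 + 63*c/8) + c)/5 = (c**2 + 71*c/8)/5 = c**2/5 + 71*c/40)
131*140 + M(-3) = 131*140 + (1/40)*(-3)*(71 + 8*(-3)) = 18340 + (1/40)*(-3)*(71 - 24) = 18340 + (1/40)*(-3)*47 = 18340 - 141/40 = 733459/40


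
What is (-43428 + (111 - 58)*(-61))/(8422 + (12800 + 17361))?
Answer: -46661/38583 ≈ -1.2094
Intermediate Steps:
(-43428 + (111 - 58)*(-61))/(8422 + (12800 + 17361)) = (-43428 + 53*(-61))/(8422 + 30161) = (-43428 - 3233)/38583 = -46661*1/38583 = -46661/38583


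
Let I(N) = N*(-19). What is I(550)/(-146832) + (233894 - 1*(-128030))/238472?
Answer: 183006767/115181976 ≈ 1.5888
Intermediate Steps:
I(N) = -19*N
I(550)/(-146832) + (233894 - 1*(-128030))/238472 = -19*550/(-146832) + (233894 - 1*(-128030))/238472 = -10450*(-1/146832) + (233894 + 128030)*(1/238472) = 275/3864 + 361924*(1/238472) = 275/3864 + 90481/59618 = 183006767/115181976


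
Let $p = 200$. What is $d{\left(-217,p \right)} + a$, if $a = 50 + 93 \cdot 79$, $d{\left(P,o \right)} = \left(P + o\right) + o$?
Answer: $7580$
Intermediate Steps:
$d{\left(P,o \right)} = P + 2 o$
$a = 7397$ ($a = 50 + 7347 = 7397$)
$d{\left(-217,p \right)} + a = \left(-217 + 2 \cdot 200\right) + 7397 = \left(-217 + 400\right) + 7397 = 183 + 7397 = 7580$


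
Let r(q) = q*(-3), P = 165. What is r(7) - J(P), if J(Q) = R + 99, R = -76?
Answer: -44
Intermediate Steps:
J(Q) = 23 (J(Q) = -76 + 99 = 23)
r(q) = -3*q
r(7) - J(P) = -3*7 - 1*23 = -21 - 23 = -44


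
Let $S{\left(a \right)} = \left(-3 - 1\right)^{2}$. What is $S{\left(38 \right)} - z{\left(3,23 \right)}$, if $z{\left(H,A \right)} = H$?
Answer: $13$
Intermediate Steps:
$S{\left(a \right)} = 16$ ($S{\left(a \right)} = \left(-4\right)^{2} = 16$)
$S{\left(38 \right)} - z{\left(3,23 \right)} = 16 - 3 = 13$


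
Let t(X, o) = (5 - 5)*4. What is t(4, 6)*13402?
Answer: 0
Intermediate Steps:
t(X, o) = 0 (t(X, o) = 0*4 = 0)
t(4, 6)*13402 = 0*13402 = 0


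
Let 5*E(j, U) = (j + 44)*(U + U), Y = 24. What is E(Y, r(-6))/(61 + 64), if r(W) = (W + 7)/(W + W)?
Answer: -34/1875 ≈ -0.018133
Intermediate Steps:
r(W) = (7 + W)/(2*W) (r(W) = (7 + W)/((2*W)) = (7 + W)*(1/(2*W)) = (7 + W)/(2*W))
E(j, U) = 2*U*(44 + j)/5 (E(j, U) = ((j + 44)*(U + U))/5 = ((44 + j)*(2*U))/5 = (2*U*(44 + j))/5 = 2*U*(44 + j)/5)
E(Y, r(-6))/(61 + 64) = (2*((½)*(7 - 6)/(-6))*(44 + 24)/5)/(61 + 64) = ((⅖)*((½)*(-⅙)*1)*68)/125 = ((⅖)*(-1/12)*68)/125 = (1/125)*(-34/15) = -34/1875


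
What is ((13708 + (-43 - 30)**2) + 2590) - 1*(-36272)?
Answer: 57899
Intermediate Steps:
((13708 + (-43 - 30)**2) + 2590) - 1*(-36272) = ((13708 + (-73)**2) + 2590) + 36272 = ((13708 + 5329) + 2590) + 36272 = (19037 + 2590) + 36272 = 21627 + 36272 = 57899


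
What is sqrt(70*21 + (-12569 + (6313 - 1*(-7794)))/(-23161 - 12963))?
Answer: sqrt(479552801002)/18062 ≈ 38.340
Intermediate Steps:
sqrt(70*21 + (-12569 + (6313 - 1*(-7794)))/(-23161 - 12963)) = sqrt(1470 + (-12569 + (6313 + 7794))/(-36124)) = sqrt(1470 + (-12569 + 14107)*(-1/36124)) = sqrt(1470 + 1538*(-1/36124)) = sqrt(1470 - 769/18062) = sqrt(26550371/18062) = sqrt(479552801002)/18062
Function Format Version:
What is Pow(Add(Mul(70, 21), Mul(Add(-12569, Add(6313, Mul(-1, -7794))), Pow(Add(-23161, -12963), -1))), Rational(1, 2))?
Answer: Mul(Rational(1, 18062), Pow(479552801002, Rational(1, 2))) ≈ 38.340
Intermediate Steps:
Pow(Add(Mul(70, 21), Mul(Add(-12569, Add(6313, Mul(-1, -7794))), Pow(Add(-23161, -12963), -1))), Rational(1, 2)) = Pow(Add(1470, Mul(Add(-12569, Add(6313, 7794)), Pow(-36124, -1))), Rational(1, 2)) = Pow(Add(1470, Mul(Add(-12569, 14107), Rational(-1, 36124))), Rational(1, 2)) = Pow(Add(1470, Mul(1538, Rational(-1, 36124))), Rational(1, 2)) = Pow(Add(1470, Rational(-769, 18062)), Rational(1, 2)) = Pow(Rational(26550371, 18062), Rational(1, 2)) = Mul(Rational(1, 18062), Pow(479552801002, Rational(1, 2)))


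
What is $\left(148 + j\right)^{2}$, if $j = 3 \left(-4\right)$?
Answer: $18496$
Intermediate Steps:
$j = -12$
$\left(148 + j\right)^{2} = \left(148 - 12\right)^{2} = 136^{2} = 18496$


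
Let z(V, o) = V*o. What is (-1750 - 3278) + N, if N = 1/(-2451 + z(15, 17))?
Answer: -11041489/2196 ≈ -5028.0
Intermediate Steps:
N = -1/2196 (N = 1/(-2451 + 15*17) = 1/(-2451 + 255) = 1/(-2196) = -1/2196 ≈ -0.00045537)
(-1750 - 3278) + N = (-1750 - 3278) - 1/2196 = -5028 - 1/2196 = -11041489/2196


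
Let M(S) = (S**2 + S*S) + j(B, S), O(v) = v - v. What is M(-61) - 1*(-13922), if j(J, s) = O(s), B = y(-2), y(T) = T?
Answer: 21364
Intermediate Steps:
O(v) = 0
B = -2
j(J, s) = 0
M(S) = 2*S**2 (M(S) = (S**2 + S*S) + 0 = (S**2 + S**2) + 0 = 2*S**2 + 0 = 2*S**2)
M(-61) - 1*(-13922) = 2*(-61)**2 - 1*(-13922) = 2*3721 + 13922 = 7442 + 13922 = 21364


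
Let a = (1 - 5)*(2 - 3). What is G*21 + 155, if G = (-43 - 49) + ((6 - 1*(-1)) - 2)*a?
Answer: -1357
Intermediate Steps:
a = 4 (a = -4*(-1) = 4)
G = -72 (G = (-43 - 49) + ((6 - 1*(-1)) - 2)*4 = -92 + ((6 + 1) - 2)*4 = -92 + (7 - 2)*4 = -92 + 5*4 = -92 + 20 = -72)
G*21 + 155 = -72*21 + 155 = -1512 + 155 = -1357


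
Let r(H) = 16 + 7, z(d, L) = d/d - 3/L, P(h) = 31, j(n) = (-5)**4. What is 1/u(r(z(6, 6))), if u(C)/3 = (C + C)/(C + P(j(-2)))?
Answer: 9/23 ≈ 0.39130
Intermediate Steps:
j(n) = 625
z(d, L) = 1 - 3/L
r(H) = 23
u(C) = 6*C/(31 + C) (u(C) = 3*((C + C)/(C + 31)) = 3*((2*C)/(31 + C)) = 3*(2*C/(31 + C)) = 6*C/(31 + C))
1/u(r(z(6, 6))) = 1/(6*23/(31 + 23)) = 1/(6*23/54) = 1/(6*23*(1/54)) = 1/(23/9) = 9/23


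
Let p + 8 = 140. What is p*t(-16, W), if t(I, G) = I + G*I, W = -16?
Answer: 31680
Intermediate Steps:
p = 132 (p = -8 + 140 = 132)
p*t(-16, W) = 132*(-16*(1 - 16)) = 132*(-16*(-15)) = 132*240 = 31680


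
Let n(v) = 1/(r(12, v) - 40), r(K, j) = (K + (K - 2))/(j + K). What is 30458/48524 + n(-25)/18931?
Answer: 39064598113/62235681431 ≈ 0.62769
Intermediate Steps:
r(K, j) = (-2 + 2*K)/(K + j) (r(K, j) = (K + (-2 + K))/(K + j) = (-2 + 2*K)/(K + j))
n(v) = 1/(-40 + 22/(12 + v)) (n(v) = 1/(2*(-1 + 12)/(12 + v) - 40) = 1/(2*11/(12 + v) - 40) = 1/(22/(12 + v) - 40) = 1/(-40 + 22/(12 + v)))
30458/48524 + n(-25)/18931 = 30458/48524 + ((-12 - 1*(-25))/(2*(229 + 20*(-25))))/18931 = 30458*(1/48524) + ((-12 + 25)/(2*(229 - 500)))*(1/18931) = 15229/24262 + ((½)*13/(-271))*(1/18931) = 15229/24262 + ((½)*(-1/271)*13)*(1/18931) = 15229/24262 - 13/542*1/18931 = 15229/24262 - 13/10260602 = 39064598113/62235681431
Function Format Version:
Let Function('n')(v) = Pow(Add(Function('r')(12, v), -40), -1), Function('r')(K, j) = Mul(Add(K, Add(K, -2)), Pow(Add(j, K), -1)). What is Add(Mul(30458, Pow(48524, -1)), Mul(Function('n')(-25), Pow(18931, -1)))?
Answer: Rational(39064598113, 62235681431) ≈ 0.62769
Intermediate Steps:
Function('r')(K, j) = Mul(Pow(Add(K, j), -1), Add(-2, Mul(2, K))) (Function('r')(K, j) = Mul(Add(K, Add(-2, K)), Pow(Add(K, j), -1)) = Mul(Add(-2, Mul(2, K)), Pow(Add(K, j), -1)) = Mul(Pow(Add(K, j), -1), Add(-2, Mul(2, K))))
Function('n')(v) = Pow(Add(-40, Mul(22, Pow(Add(12, v), -1))), -1) (Function('n')(v) = Pow(Add(Mul(2, Pow(Add(12, v), -1), Add(-1, 12)), -40), -1) = Pow(Add(Mul(2, Pow(Add(12, v), -1), 11), -40), -1) = Pow(Add(Mul(22, Pow(Add(12, v), -1)), -40), -1) = Pow(Add(-40, Mul(22, Pow(Add(12, v), -1))), -1))
Add(Mul(30458, Pow(48524, -1)), Mul(Function('n')(-25), Pow(18931, -1))) = Add(Mul(30458, Pow(48524, -1)), Mul(Mul(Rational(1, 2), Pow(Add(229, Mul(20, -25)), -1), Add(-12, Mul(-1, -25))), Pow(18931, -1))) = Add(Mul(30458, Rational(1, 48524)), Mul(Mul(Rational(1, 2), Pow(Add(229, -500), -1), Add(-12, 25)), Rational(1, 18931))) = Add(Rational(15229, 24262), Mul(Mul(Rational(1, 2), Pow(-271, -1), 13), Rational(1, 18931))) = Add(Rational(15229, 24262), Mul(Mul(Rational(1, 2), Rational(-1, 271), 13), Rational(1, 18931))) = Add(Rational(15229, 24262), Mul(Rational(-13, 542), Rational(1, 18931))) = Add(Rational(15229, 24262), Rational(-13, 10260602)) = Rational(39064598113, 62235681431)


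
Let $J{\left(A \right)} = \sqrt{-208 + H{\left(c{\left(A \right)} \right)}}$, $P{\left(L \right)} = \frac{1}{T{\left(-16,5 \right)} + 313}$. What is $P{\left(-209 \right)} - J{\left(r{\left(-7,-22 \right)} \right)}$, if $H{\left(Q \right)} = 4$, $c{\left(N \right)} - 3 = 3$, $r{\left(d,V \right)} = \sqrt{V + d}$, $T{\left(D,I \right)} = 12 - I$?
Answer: $\frac{1}{320} - 2 i \sqrt{51} \approx 0.003125 - 14.283 i$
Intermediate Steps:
$c{\left(N \right)} = 6$ ($c{\left(N \right)} = 3 + 3 = 6$)
$P{\left(L \right)} = \frac{1}{320}$ ($P{\left(L \right)} = \frac{1}{\left(12 - 5\right) + 313} = \frac{1}{7 + 313} = \frac{1}{320}$)
$J{\left(A \right)} = 2 i \sqrt{51}$ ($J{\left(A \right)} = \sqrt{-208 + 4} = \sqrt{-204} = 2 i \sqrt{51}$)
$P{\left(-209 \right)} - J{\left(r{\left(-7,-22 \right)} \right)} = \frac{1}{320} - 2 i \sqrt{51}$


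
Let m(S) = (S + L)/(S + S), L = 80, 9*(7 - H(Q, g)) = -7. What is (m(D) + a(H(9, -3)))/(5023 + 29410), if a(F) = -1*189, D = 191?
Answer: -71927/13153406 ≈ -0.0054683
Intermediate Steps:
H(Q, g) = 70/9 (H(Q, g) = 7 - 1/9*(-7) = 7 + 7/9 = 70/9)
a(F) = -189
m(S) = (80 + S)/(2*S) (m(S) = (S + 80)/(S + S) = (80 + S)/((2*S)) = (80 + S)*(1/(2*S)) = (80 + S)/(2*S))
(m(D) + a(H(9, -3)))/(5023 + 29410) = ((1/2)*(80 + 191)/191 - 189)/(5023 + 29410) = ((1/2)*(1/191)*271 - 189)/34433 = (271/382 - 189)*(1/34433) = -71927/382*1/34433 = -71927/13153406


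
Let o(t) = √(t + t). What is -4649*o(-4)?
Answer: -9298*I*√2 ≈ -13149.0*I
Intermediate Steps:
o(t) = √2*√t (o(t) = √(2*t) = √2*√t)
-4649*o(-4) = -4649*√2*√(-4) = -4649*√2*2*I = -9298*I*√2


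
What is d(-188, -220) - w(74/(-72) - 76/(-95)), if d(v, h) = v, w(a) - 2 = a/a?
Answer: -191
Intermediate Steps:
w(a) = 3 (w(a) = 2 + a/a = 2 + 1 = 3)
d(-188, -220) - w(74/(-72) - 76/(-95)) = -188 - 1*3 = -188 - 3 = -191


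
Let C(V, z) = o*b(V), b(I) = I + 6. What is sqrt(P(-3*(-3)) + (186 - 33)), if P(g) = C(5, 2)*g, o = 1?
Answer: 6*sqrt(7) ≈ 15.875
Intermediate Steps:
b(I) = 6 + I
C(V, z) = 6 + V (C(V, z) = 1*(6 + V) = 6 + V)
P(g) = 11*g (P(g) = (6 + 5)*g = 11*g)
sqrt(P(-3*(-3)) + (186 - 33)) = sqrt(11*(-3*(-3)) + (186 - 33)) = sqrt(11*9 + 153) = sqrt(99 + 153) = sqrt(252) = 6*sqrt(7)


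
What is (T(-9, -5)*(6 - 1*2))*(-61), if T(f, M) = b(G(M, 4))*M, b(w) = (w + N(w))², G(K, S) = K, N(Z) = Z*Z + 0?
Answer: 488000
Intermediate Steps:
N(Z) = Z² (N(Z) = Z² + 0 = Z²)
b(w) = (w + w²)²
T(f, M) = M³*(1 + M)² (T(f, M) = (M²*(1 + M)²)*M = M³*(1 + M)²)
(T(-9, -5)*(6 - 1*2))*(-61) = (((-5)³*(1 - 5)²)*(6 - 1*2))*(-61) = ((-125*(-4)²)*(6 - 2))*(-61) = (-125*16*4)*(-61) = -2000*4*(-61) = -8000*(-61) = 488000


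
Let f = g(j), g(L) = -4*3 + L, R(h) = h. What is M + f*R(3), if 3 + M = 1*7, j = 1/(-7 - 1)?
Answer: -259/8 ≈ -32.375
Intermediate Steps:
j = -1/8 (j = 1/(-8) = -1/8 ≈ -0.12500)
g(L) = -12 + L
M = 4 (M = -3 + 1*7 = -3 + 7 = 4)
f = -97/8 (f = -12 - 1/8 = -97/8 ≈ -12.125)
M + f*R(3) = 4 - 97/8*3 = 4 - 291/8 = -259/8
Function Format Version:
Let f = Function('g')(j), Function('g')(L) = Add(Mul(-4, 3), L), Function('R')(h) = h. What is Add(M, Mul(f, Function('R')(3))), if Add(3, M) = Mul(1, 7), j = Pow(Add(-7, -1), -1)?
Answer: Rational(-259, 8) ≈ -32.375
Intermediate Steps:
j = Rational(-1, 8) (j = Pow(-8, -1) = Rational(-1, 8) ≈ -0.12500)
Function('g')(L) = Add(-12, L)
M = 4 (M = Add(-3, Mul(1, 7)) = Add(-3, 7) = 4)
f = Rational(-97, 8) (f = Add(-12, Rational(-1, 8)) = Rational(-97, 8) ≈ -12.125)
Add(M, Mul(f, Function('R')(3))) = Add(4, Mul(Rational(-97, 8), 3)) = Add(4, Rational(-291, 8)) = Rational(-259, 8)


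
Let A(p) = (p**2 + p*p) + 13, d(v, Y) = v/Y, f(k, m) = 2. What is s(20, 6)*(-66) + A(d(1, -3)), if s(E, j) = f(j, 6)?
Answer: -1069/9 ≈ -118.78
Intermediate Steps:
s(E, j) = 2
A(p) = 13 + 2*p**2 (A(p) = (p**2 + p**2) + 13 = 2*p**2 + 13 = 13 + 2*p**2)
s(20, 6)*(-66) + A(d(1, -3)) = 2*(-66) + (13 + 2*(1/(-3))**2) = -132 + (13 + 2*(1*(-1/3))**2) = -132 + (13 + 2*(-1/3)**2) = -132 + (13 + 2*(1/9)) = -132 + (13 + 2/9) = -132 + 119/9 = -1069/9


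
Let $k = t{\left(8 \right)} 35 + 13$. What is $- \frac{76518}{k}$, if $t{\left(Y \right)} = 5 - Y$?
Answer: $\frac{38259}{46} \approx 831.72$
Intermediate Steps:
$k = -92$ ($k = \left(5 - 8\right) 35 + 13 = \left(-3\right) 35 + 13 = -105 + 13 = -92$)
$- \frac{76518}{k} = - \frac{76518}{-92} = \left(-76518\right) \left(- \frac{1}{92}\right) = \frac{38259}{46}$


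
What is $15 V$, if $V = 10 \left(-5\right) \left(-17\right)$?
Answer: $12750$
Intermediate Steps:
$V = 850$ ($V = \left(-50\right) \left(-17\right) = 850$)
$15 V = 15 \cdot 850 = 12750$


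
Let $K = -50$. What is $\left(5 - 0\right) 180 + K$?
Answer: $850$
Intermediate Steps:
$\left(5 - 0\right) 180 + K = \left(5 - 0\right) 180 - 50 = \left(5 + 0\right) 180 - 50 = 5 \cdot 180 - 50 = 900 - 50 = 850$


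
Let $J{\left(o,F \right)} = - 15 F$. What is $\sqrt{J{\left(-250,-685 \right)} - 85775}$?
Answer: $10 i \sqrt{755} \approx 274.77 i$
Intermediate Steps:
$\sqrt{J{\left(-250,-685 \right)} - 85775} = \sqrt{\left(-15\right) \left(-685\right) - 85775} = \sqrt{10275 - 85775} = \sqrt{-75500} = 10 i \sqrt{755}$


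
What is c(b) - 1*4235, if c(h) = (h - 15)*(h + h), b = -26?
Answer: -2103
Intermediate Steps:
c(h) = 2*h*(-15 + h) (c(h) = (-15 + h)*(2*h) = 2*h*(-15 + h))
c(b) - 1*4235 = 2*(-26)*(-15 - 26) - 1*4235 = 2*(-26)*(-41) - 4235 = 2132 - 4235 = -2103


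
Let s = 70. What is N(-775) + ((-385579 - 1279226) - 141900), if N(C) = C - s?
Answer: -1807550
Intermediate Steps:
N(C) = -70 + C (N(C) = C - 1*70 = C - 70 = -70 + C)
N(-775) + ((-385579 - 1279226) - 141900) = (-70 - 775) + ((-385579 - 1279226) - 141900) = -845 + (-1664805 - 141900) = -845 - 1806705 = -1807550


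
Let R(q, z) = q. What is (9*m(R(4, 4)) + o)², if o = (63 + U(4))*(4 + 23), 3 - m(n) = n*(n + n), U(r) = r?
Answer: 2396304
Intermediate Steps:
m(n) = 3 - 2*n² (m(n) = 3 - n*(n + n) = 3 - n*2*n = 3 - 2*n²)
o = 1809 (o = (63 + 4)*(4 + 23) = 67*27 = 1809)
(9*m(R(4, 4)) + o)² = (9*(3 - 2*4²) + 1809)² = (9*(3 - 2*16) + 1809)² = (9*(3 - 32) + 1809)² = (9*(-29) + 1809)² = (-261 + 1809)² = 1548² = 2396304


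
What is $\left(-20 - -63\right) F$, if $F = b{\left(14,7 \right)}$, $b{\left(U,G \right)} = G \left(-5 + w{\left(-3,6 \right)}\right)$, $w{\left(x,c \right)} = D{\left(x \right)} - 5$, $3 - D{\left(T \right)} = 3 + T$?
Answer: $-2107$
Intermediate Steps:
$D{\left(T \right)} = - T$ ($D{\left(T \right)} = 3 - \left(3 + T\right) = - T$)
$w{\left(x,c \right)} = -5 - x$ ($w{\left(x,c \right)} = - x - 5 = -5 - x$)
$b{\left(U,G \right)} = - 7 G$ ($b{\left(U,G \right)} = G \left(-5 - 2\right) = G \left(-7\right) = - 7 G$)
$F = -49$ ($F = \left(-7\right) 7 = -49$)
$\left(-20 - -63\right) F = \left(-20 - -63\right) \left(-49\right) = \left(-20 + 63\right) \left(-49\right) = 43 \left(-49\right) = -2107$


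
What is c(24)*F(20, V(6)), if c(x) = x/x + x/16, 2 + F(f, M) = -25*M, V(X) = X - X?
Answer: -5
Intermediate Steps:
V(X) = 0
F(f, M) = -2 - 25*M
c(x) = 1 + x/16 (c(x) = 1 + x*(1/16) = 1 + x/16)
c(24)*F(20, V(6)) = (1 + (1/16)*24)*(-2 - 25*0) = (1 + 3/2)*(-2 + 0) = (5/2)*(-2) = -5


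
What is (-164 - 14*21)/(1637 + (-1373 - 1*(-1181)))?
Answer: -458/1445 ≈ -0.31696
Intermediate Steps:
(-164 - 14*21)/(1637 + (-1373 - 1*(-1181))) = (-164 - 294)/(1637 + (-1373 + 1181)) = -458/(1637 - 192) = -458/1445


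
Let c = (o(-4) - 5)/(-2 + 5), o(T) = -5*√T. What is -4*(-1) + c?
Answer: 7/3 - 10*I/3 ≈ 2.3333 - 3.3333*I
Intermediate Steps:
c = -5/3 - 10*I/3 (c = (-10*I - 5)/(-2 + 5) = (-10*I - 5)/3 = (-10*I - 5)*(⅓) = (-5 - 10*I)*(⅓) = -5/3 - 10*I/3 ≈ -1.6667 - 3.3333*I)
-4*(-1) + c = -4*(-1) + (-5/3 - 10*I/3) = 4 + (-5/3 - 10*I/3) = 7/3 - 10*I/3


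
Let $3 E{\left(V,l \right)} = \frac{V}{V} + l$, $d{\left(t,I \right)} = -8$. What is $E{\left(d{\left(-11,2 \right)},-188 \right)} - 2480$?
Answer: $- \frac{7627}{3} \approx -2542.3$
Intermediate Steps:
$E{\left(V,l \right)} = \frac{1}{3} + \frac{l}{3}$ ($E{\left(V,l \right)} = \frac{\frac{V}{V} + l}{3} = \frac{1 + l}{3} = \frac{1}{3} + \frac{l}{3}$)
$E{\left(d{\left(-11,2 \right)},-188 \right)} - 2480 = \left(\frac{1}{3} + \frac{1}{3} \left(-188\right)\right) - 2480 = \left(\frac{1}{3} - \frac{188}{3}\right) - 2480 = - \frac{187}{3} - 2480 = - \frac{7627}{3}$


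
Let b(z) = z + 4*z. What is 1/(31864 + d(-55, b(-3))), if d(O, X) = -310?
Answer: 1/31554 ≈ 3.1692e-5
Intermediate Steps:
b(z) = 5*z
1/(31864 + d(-55, b(-3))) = 1/(31864 - 310) = 1/31554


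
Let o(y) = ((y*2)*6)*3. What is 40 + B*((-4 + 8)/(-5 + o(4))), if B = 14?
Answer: 5616/139 ≈ 40.403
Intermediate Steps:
o(y) = 36*y (o(y) = ((2*y)*6)*3 = (12*y)*3 = 36*y)
40 + B*((-4 + 8)/(-5 + o(4))) = 40 + 14*((-4 + 8)/(-5 + 36*4)) = 40 + 14*(4/(-5 + 144)) = 40 + 14*(4/139) = 40 + 56/139 = 5616/139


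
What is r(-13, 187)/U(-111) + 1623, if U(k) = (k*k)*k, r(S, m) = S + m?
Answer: 739888313/455877 ≈ 1623.0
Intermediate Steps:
U(k) = k³ (U(k) = k²*k = k³)
r(-13, 187)/U(-111) + 1623 = (-13 + 187)/((-111)³) + 1623 = 174/(-1367631) + 1623 = 174*(-1/1367631) + 1623 = -58/455877 + 1623 = 739888313/455877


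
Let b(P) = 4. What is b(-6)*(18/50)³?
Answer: 2916/15625 ≈ 0.18662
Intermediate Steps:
b(-6)*(18/50)³ = 4*(18/50)³ = 4*(18*(1/50))³ = 4*(9/25)³ = 4*(729/15625) = 2916/15625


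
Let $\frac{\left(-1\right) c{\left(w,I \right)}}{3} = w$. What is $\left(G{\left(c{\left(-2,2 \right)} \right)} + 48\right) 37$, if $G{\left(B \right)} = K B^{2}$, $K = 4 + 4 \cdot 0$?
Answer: $7104$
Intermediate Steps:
$K = 4$ ($K = 4 + 0 = 4$)
$c{\left(w,I \right)} = - 3 w$
$G{\left(B \right)} = 4 B^{2}$
$\left(G{\left(c{\left(-2,2 \right)} \right)} + 48\right) 37 = \left(4 \left(\left(-3\right) \left(-2\right)\right)^{2} + 48\right) 37 = \left(4 \cdot 6^{2} + 48\right) 37 = \left(4 \cdot 36 + 48\right) 37 = \left(144 + 48\right) 37 = 192 \cdot 37 = 7104$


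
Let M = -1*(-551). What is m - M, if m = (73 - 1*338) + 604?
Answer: -212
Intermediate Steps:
m = 339 (m = (73 - 338) + 604 = -265 + 604 = 339)
M = 551
m - M = 339 - 1*551 = 339 - 551 = -212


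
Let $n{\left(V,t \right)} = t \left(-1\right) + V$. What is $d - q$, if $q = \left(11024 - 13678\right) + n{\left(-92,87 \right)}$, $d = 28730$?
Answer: $31563$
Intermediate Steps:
$n{\left(V,t \right)} = V - t$ ($n{\left(V,t \right)} = - t + V = V - t$)
$q = -2833$ ($q = \left(11024 - 13678\right) - 179 = -2654 - 179 = -2833$)
$d - q = 28730 - -2833 = 28730 + 2833 = 31563$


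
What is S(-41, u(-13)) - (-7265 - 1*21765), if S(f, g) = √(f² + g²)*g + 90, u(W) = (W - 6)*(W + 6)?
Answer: 29120 + 133*√19370 ≈ 47630.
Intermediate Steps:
u(W) = (-6 + W)*(6 + W)
S(f, g) = 90 + g*√(f² + g²) (S(f, g) = g*√(f² + g²) + 90 = 90 + g*√(f² + g²))
S(-41, u(-13)) - (-7265 - 1*21765) = (90 + (-36 + (-13)²)*√((-41)² + (-36 + (-13)²)²)) - (-7265 - 1*21765) = (90 + (-36 + 169)*√(1681 + (-36 + 169)²)) - (-7265 - 21765) = (90 + 133*√(1681 + 133²)) - 1*(-29030) = (90 + 133*√(1681 + 17689)) + 29030 = (90 + 133*√19370) + 29030 = 29120 + 133*√19370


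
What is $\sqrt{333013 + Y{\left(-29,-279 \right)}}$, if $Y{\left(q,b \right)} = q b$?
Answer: $4 \sqrt{21319} \approx 584.04$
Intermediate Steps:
$Y{\left(q,b \right)} = b q$
$\sqrt{333013 + Y{\left(-29,-279 \right)}} = \sqrt{333013 - -8091} = \sqrt{333013 + 8091} = \sqrt{341104} = 4 \sqrt{21319}$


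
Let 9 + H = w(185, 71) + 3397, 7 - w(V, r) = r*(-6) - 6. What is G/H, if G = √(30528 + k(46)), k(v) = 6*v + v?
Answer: 5*√1234/3827 ≈ 0.045895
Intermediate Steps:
k(v) = 7*v
w(V, r) = 13 + 6*r (w(V, r) = 7 - (r*(-6) - 6) = 7 - (-6*r - 6) = 7 - (-6 - 6*r) = 7 + (6 + 6*r) = 13 + 6*r)
H = 3827 (H = -9 + ((13 + 6*71) + 3397) = -9 + ((13 + 426) + 3397) = -9 + (439 + 3397) = -9 + 3836 = 3827)
G = 5*√1234 (G = √(30528 + 7*46) = √(30528 + 322) = √30850 = 5*√1234 ≈ 175.64)
G/H = (5*√1234)/3827 = (5*√1234)*(1/3827) = 5*√1234/3827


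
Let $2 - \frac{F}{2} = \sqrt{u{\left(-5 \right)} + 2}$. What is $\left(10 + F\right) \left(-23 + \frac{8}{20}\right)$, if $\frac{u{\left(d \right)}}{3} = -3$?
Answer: $- \frac{1582}{5} + \frac{226 i \sqrt{7}}{5} \approx -316.4 + 119.59 i$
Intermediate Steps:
$u{\left(d \right)} = -9$ ($u{\left(d \right)} = 3 \left(-3\right) = -9$)
$F = 4 - 2 i \sqrt{7}$ ($F = 4 - 2 \sqrt{-9 + 2} = 4 - 2 \sqrt{-7} = 4 - 2 i \sqrt{7} \approx 4.0 - 5.2915 i$)
$\left(10 + F\right) \left(-23 + \frac{8}{20}\right) = \left(10 + \left(4 - 2 i \sqrt{7}\right)\right) \left(-23 + \frac{8}{20}\right) = \left(14 - 2 i \sqrt{7}\right) \left(-23 + 8 \cdot \frac{1}{20}\right) = \left(14 - 2 i \sqrt{7}\right) \left(-23 + \frac{2}{5}\right) = \left(14 - 2 i \sqrt{7}\right) \left(- \frac{113}{5}\right) = - \frac{1582}{5} + \frac{226 i \sqrt{7}}{5}$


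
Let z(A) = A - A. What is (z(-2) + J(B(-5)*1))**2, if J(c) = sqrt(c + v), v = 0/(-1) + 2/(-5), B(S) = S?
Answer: -27/5 ≈ -5.4000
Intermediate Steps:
z(A) = 0
v = -2/5 (v = 0*(-1) + 2*(-1/5) = 0 - 2/5 = -2/5 ≈ -0.40000)
J(c) = sqrt(-2/5 + c) (J(c) = sqrt(c - 2/5) = sqrt(-2/5 + c))
(z(-2) + J(B(-5)*1))**2 = (0 + sqrt(-10 + 25*(-5*1))/5)**2 = (0 + sqrt(-10 + 25*(-5))/5)**2 = (0 + sqrt(-10 - 125)/5)**2 = (0 + sqrt(-135)/5)**2 = (0 + (3*I*sqrt(15))/5)**2 = (0 + 3*I*sqrt(15)/5)**2 = (3*I*sqrt(15)/5)**2 = -27/5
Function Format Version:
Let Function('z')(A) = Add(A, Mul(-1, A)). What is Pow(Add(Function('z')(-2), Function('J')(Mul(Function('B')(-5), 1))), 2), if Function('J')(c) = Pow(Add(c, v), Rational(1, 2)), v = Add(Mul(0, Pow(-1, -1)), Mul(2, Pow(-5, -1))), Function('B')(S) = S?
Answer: Rational(-27, 5) ≈ -5.4000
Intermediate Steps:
Function('z')(A) = 0
v = Rational(-2, 5) (v = Add(Mul(0, -1), Mul(2, Rational(-1, 5))) = Add(0, Rational(-2, 5)) = Rational(-2, 5) ≈ -0.40000)
Function('J')(c) = Pow(Add(Rational(-2, 5), c), Rational(1, 2)) (Function('J')(c) = Pow(Add(c, Rational(-2, 5)), Rational(1, 2)) = Pow(Add(Rational(-2, 5), c), Rational(1, 2)))
Pow(Add(Function('z')(-2), Function('J')(Mul(Function('B')(-5), 1))), 2) = Pow(Add(0, Mul(Rational(1, 5), Pow(Add(-10, Mul(25, Mul(-5, 1))), Rational(1, 2)))), 2) = Pow(Add(0, Mul(Rational(1, 5), Pow(Add(-10, Mul(25, -5)), Rational(1, 2)))), 2) = Pow(Add(0, Mul(Rational(1, 5), Pow(Add(-10, -125), Rational(1, 2)))), 2) = Pow(Add(0, Mul(Rational(1, 5), Pow(-135, Rational(1, 2)))), 2) = Pow(Add(0, Mul(Rational(1, 5), Mul(3, I, Pow(15, Rational(1, 2))))), 2) = Pow(Add(0, Mul(Rational(3, 5), I, Pow(15, Rational(1, 2)))), 2) = Pow(Mul(Rational(3, 5), I, Pow(15, Rational(1, 2))), 2) = Rational(-27, 5)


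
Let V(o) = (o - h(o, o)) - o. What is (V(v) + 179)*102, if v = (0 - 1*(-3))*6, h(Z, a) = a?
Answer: 16422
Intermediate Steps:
v = 18 (v = (0 + 3)*6 = 3*6 = 18)
V(o) = -o (V(o) = (o - o) - o = 0 - o = -o)
(V(v) + 179)*102 = (-1*18 + 179)*102 = (-18 + 179)*102 = 161*102 = 16422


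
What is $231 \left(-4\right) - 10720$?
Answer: $-11644$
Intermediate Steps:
$231 \left(-4\right) - 10720 = -924 - 10720 = -11644$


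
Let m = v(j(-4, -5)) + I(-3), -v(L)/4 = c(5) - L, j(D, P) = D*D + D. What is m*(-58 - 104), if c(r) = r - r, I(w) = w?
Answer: -7290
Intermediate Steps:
j(D, P) = D + D² (j(D, P) = D² + D = D + D²)
c(r) = 0
v(L) = 4*L (v(L) = -4*(0 - L) = -(-4)*L = 4*L)
m = 45 (m = 4*(-4*(1 - 4)) - 3 = 4*(-4*(-3)) - 3 = 4*12 - 3 = 48 - 3 = 45)
m*(-58 - 104) = 45*(-58 - 104) = 45*(-162) = -7290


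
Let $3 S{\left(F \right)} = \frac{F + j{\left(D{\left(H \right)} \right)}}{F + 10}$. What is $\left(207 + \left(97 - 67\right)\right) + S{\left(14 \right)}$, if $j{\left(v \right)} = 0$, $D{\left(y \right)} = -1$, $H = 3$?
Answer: $\frac{8539}{36} \approx 237.19$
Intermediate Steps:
$S{\left(F \right)} = \frac{F}{3 \left(10 + F\right)}$ ($S{\left(F \right)} = \frac{\left(F + 0\right) \frac{1}{F + 10}}{3} = \frac{F \frac{1}{10 + F}}{3} = \frac{F}{3 \left(10 + F\right)}$)
$\left(207 + \left(97 - 67\right)\right) + S{\left(14 \right)} = \left(207 + \left(97 - 67\right)\right) + \frac{1}{3} \cdot 14 \frac{1}{10 + 14} = \left(207 + 30\right) + \frac{1}{3} \cdot 14 \cdot \frac{1}{24} = 237 + \frac{1}{3} \cdot 14 \cdot \frac{1}{24} = 237 + \frac{7}{36} = \frac{8539}{36}$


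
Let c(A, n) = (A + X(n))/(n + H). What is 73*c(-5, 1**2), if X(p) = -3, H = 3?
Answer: -146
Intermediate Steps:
c(A, n) = (-3 + A)/(3 + n) (c(A, n) = (A - 3)/(n + 3) = (-3 + A)/(3 + n))
73*c(-5, 1**2) = 73*((-3 - 5)/(3 + 1**2)) = 73*(-8/(3 + 1)) = 73*(-8/4) = 73*((1/4)*(-8)) = 73*(-2) = -146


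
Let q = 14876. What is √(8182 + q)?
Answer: 3*√2562 ≈ 151.85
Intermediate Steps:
√(8182 + q) = √(8182 + 14876) = √23058 = 3*√2562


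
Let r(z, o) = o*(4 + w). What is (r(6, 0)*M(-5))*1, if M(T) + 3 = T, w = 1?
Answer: 0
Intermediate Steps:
M(T) = -3 + T
r(z, o) = 5*o (r(z, o) = o*(4 + 1) = o*5 = 5*o)
(r(6, 0)*M(-5))*1 = ((5*0)*(-3 - 5))*1 = (0*(-8))*1 = 0*1 = 0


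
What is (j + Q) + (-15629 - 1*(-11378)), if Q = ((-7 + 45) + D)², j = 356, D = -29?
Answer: -3814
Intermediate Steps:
Q = 81 (Q = ((-7 + 45) - 29)² = (38 - 29)² = 9² = 81)
(j + Q) + (-15629 - 1*(-11378)) = (356 + 81) + (-15629 - 1*(-11378)) = 437 + (-15629 + 11378) = 437 - 4251 = -3814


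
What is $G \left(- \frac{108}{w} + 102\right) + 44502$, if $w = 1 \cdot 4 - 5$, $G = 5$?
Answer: $45552$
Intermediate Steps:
$w = -1$ ($w = 4 - 5 = -1$)
$G \left(- \frac{108}{w} + 102\right) + 44502 = 5 \left(- \frac{108}{-1} + 102\right) + 44502 = 5 \left(\left(-108\right) \left(-1\right) + 102\right) + 44502 = 5 \left(108 + 102\right) + 44502 = 5 \cdot 210 + 44502 = 1050 + 44502 = 45552$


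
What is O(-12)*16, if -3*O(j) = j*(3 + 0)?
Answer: 192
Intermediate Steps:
O(j) = -j (O(j) = -j*(3 + 0)/3 = -j*3/3 = -j)
O(-12)*16 = -1*(-12)*16 = 12*16 = 192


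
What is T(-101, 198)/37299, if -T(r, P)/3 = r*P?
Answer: 19998/12433 ≈ 1.6085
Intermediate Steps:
T(r, P) = -3*P*r (T(r, P) = -3*r*P = -3*P*r)
T(-101, 198)/37299 = -3*198*(-101)/37299 = 59994*(1/37299) = 19998/12433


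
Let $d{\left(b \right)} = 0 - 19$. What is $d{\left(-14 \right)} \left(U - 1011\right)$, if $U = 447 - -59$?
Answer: $9595$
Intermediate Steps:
$d{\left(b \right)} = -19$
$U = 506$ ($U = 447 + 59 = 506$)
$d{\left(-14 \right)} \left(U - 1011\right) = - 19 \left(506 - 1011\right) = \left(-19\right) \left(-505\right) = 9595$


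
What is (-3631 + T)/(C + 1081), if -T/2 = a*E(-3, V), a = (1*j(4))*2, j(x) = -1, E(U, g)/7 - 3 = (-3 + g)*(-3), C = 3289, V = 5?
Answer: -743/874 ≈ -0.85011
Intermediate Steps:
E(U, g) = 84 - 21*g (E(U, g) = 21 + 7*((-3 + g)*(-3)) = 21 + 7*(9 - 3*g) = 21 + (63 - 21*g) = 84 - 21*g)
a = -2 (a = (1*(-1))*2 = -1*2 = -2)
T = -84 (T = -(-4)*(84 - 21*5) = -(-4)*(84 - 105) = -(-4)*(-21) = -2*42 = -84)
(-3631 + T)/(C + 1081) = (-3631 - 84)/(3289 + 1081) = -3715/4370 = -3715*1/4370 = -743/874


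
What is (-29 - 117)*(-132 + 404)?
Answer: -39712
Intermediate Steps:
(-29 - 117)*(-132 + 404) = -146*272 = -39712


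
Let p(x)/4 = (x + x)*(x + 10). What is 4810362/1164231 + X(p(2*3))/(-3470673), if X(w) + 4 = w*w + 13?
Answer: 1778721294467/448962788607 ≈ 3.9618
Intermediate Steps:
p(x) = 8*x*(10 + x) (p(x) = 4*((x + x)*(x + 10)) = 4*((2*x)*(10 + x)) = 4*(2*x*(10 + x)) = 8*x*(10 + x))
X(w) = 9 + w² (X(w) = -4 + (w*w + 13) = -4 + (w² + 13) = -4 + (13 + w²) = 9 + w²)
4810362/1164231 + X(p(2*3))/(-3470673) = 4810362/1164231 + (9 + (8*(2*3)*(10 + 2*3))²)/(-3470673) = 4810362*(1/1164231) + (9 + (8*6*(10 + 6))²)*(-1/3470673) = 1603454/388077 + (9 + (8*6*16)²)*(-1/3470673) = 1603454/388077 + (9 + 768²)*(-1/3470673) = 1603454/388077 + (9 + 589824)*(-1/3470673) = 1603454/388077 + 589833*(-1/3470673) = 1603454/388077 - 196611/1156891 = 1778721294467/448962788607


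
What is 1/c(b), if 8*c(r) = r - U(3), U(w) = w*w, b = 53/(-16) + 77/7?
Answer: -128/21 ≈ -6.0952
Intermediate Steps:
b = 123/16 (b = 53*(-1/16) + 77*(⅐) = -53/16 + 11 = 123/16 ≈ 7.6875)
U(w) = w²
c(r) = -9/8 + r/8 (c(r) = (r - 1*3²)/8 = (r - 1*9)/8 = (r - 9)/8 = (-9 + r)/8 = -9/8 + r/8)
1/c(b) = 1/(-9/8 + (⅛)*(123/16)) = 1/(-9/8 + 123/128) = 1/(-21/128) = -128/21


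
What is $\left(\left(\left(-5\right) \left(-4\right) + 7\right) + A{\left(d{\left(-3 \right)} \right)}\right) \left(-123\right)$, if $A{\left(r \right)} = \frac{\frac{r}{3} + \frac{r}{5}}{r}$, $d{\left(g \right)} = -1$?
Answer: $- \frac{16933}{5} \approx -3386.6$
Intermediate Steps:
$A{\left(r \right)} = \frac{8}{15}$ ($A{\left(r \right)} = \frac{r \frac{1}{3} + r \frac{1}{5}}{r} = \frac{\frac{r}{3} + \frac{r}{5}}{r} = \frac{\frac{8}{15} r}{r} = \frac{8}{15}$)
$\left(\left(\left(-5\right) \left(-4\right) + 7\right) + A{\left(d{\left(-3 \right)} \right)}\right) \left(-123\right) = \left(\left(\left(-5\right) \left(-4\right) + 7\right) + \frac{8}{15}\right) \left(-123\right) = \left(\left(20 + 7\right) + \frac{8}{15}\right) \left(-123\right) = \left(27 + \frac{8}{15}\right) \left(-123\right) = \frac{413}{15} \left(-123\right) = - \frac{16933}{5}$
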